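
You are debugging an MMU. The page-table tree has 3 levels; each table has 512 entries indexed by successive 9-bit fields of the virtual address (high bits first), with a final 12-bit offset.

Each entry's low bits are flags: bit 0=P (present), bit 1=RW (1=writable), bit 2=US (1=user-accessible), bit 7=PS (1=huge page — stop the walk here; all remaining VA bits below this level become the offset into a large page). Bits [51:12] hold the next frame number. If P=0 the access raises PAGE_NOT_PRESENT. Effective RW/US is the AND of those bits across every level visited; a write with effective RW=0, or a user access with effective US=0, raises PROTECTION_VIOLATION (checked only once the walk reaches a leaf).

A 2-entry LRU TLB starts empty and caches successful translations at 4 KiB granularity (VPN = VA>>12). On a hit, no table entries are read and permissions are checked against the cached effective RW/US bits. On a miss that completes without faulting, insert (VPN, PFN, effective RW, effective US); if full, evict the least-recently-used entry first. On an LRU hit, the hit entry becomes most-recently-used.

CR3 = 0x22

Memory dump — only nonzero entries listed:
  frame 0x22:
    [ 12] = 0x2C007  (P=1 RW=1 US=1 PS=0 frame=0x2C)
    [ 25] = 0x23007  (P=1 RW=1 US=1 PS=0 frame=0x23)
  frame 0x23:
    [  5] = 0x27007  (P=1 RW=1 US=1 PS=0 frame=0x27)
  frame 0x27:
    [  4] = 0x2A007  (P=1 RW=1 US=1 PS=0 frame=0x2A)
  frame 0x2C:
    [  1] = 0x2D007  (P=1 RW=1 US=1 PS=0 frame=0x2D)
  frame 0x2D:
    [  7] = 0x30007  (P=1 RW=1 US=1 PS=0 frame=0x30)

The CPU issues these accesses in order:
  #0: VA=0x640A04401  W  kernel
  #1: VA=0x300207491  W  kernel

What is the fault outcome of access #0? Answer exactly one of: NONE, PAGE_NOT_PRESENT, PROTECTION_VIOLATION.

Trace:
#0 VA=0x640A04401 (w,kernel):
  [0] read 0x22 idx=25: raw=0x23007 flags P=1 W=1 U=1 S=0
  [1] read 0x23 idx=5: raw=0x27007 flags P=1 W=1 U=1 S=0
  [2] read 0x27 idx=4: raw=0x2A007 flags P=1 W=1 U=1 S=0
  → PA=0x2A401  (3 entries read)
#1 VA=0x300207491 (w,kernel):
  [0] read 0x22 idx=12: raw=0x2C007 flags P=1 W=1 U=1 S=0
  [1] read 0x2C idx=1: raw=0x2D007 flags P=1 W=1 U=1 S=0
  [2] read 0x2D idx=7: raw=0x30007 flags P=1 W=1 U=1 S=0
  → PA=0x30491  (3 entries read)

Access #0 fault: NONE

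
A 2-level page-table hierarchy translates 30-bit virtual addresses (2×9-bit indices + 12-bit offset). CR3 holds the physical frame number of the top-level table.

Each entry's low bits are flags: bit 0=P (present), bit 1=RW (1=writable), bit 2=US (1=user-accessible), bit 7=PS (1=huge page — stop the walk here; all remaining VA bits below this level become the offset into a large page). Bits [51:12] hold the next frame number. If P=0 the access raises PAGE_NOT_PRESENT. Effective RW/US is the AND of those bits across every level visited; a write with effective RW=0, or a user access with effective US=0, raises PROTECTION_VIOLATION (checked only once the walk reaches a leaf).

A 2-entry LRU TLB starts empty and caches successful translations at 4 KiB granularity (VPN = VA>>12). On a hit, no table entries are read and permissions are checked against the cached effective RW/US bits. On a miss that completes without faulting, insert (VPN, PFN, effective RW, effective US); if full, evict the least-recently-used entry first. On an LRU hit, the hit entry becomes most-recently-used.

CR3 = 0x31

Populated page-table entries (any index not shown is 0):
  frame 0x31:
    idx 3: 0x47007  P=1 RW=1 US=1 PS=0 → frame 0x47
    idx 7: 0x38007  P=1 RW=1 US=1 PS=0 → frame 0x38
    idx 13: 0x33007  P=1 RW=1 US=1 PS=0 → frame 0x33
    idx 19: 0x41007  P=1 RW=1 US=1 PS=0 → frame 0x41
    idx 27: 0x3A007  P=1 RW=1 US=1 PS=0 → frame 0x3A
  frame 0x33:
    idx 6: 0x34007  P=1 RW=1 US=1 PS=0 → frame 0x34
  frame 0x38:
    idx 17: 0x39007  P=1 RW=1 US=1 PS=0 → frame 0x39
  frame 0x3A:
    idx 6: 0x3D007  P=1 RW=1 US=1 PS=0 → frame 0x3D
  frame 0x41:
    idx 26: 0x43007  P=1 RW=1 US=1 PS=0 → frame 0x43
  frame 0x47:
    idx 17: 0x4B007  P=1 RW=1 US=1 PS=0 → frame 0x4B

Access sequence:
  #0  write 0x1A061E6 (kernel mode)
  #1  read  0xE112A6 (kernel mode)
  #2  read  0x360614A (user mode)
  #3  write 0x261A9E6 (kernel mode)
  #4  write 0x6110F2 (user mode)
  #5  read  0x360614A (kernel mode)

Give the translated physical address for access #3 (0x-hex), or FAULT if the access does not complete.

Trace:
#0 VA=0x1A061E6 (w,kernel):
  L0 @0x31[13] → 0x33007  P=1,RW=1,US=1,PS=0
  L1 @0x33[6] → 0x34007  P=1,RW=1,US=1,PS=0
  ✓ 0x341E6  — 2 lookups
#1 VA=0xE112A6 (r,kernel):
  L0 @0x31[7] → 0x38007  P=1,RW=1,US=1,PS=0
  L1 @0x38[17] → 0x39007  P=1,RW=1,US=1,PS=0
  ✓ 0x392A6  — 2 lookups
#2 VA=0x360614A (r,user):
  L0 @0x31[27] → 0x3A007  P=1,RW=1,US=1,PS=0
  L1 @0x3A[6] → 0x3D007  P=1,RW=1,US=1,PS=0
  ✓ 0x3D14A  — 2 lookups
#3 VA=0x261A9E6 (w,kernel):
  L0 @0x31[19] → 0x41007  P=1,RW=1,US=1,PS=0
  L1 @0x41[26] → 0x43007  P=1,RW=1,US=1,PS=0
  ✓ 0x439E6  — 2 lookups
#4 VA=0x6110F2 (w,user):
  L0 @0x31[3] → 0x47007  P=1,RW=1,US=1,PS=0
  L1 @0x47[17] → 0x4B007  P=1,RW=1,US=1,PS=0
  ✓ 0x4B0F2  — 2 lookups
#5 VA=0x360614A (r,kernel):
  L0 @0x31[27] → 0x3A007  P=1,RW=1,US=1,PS=0
  L1 @0x3A[6] → 0x3D007  P=1,RW=1,US=1,PS=0
  ✓ 0x3D14A  — 2 lookups

Access #3 PA: 0x439E6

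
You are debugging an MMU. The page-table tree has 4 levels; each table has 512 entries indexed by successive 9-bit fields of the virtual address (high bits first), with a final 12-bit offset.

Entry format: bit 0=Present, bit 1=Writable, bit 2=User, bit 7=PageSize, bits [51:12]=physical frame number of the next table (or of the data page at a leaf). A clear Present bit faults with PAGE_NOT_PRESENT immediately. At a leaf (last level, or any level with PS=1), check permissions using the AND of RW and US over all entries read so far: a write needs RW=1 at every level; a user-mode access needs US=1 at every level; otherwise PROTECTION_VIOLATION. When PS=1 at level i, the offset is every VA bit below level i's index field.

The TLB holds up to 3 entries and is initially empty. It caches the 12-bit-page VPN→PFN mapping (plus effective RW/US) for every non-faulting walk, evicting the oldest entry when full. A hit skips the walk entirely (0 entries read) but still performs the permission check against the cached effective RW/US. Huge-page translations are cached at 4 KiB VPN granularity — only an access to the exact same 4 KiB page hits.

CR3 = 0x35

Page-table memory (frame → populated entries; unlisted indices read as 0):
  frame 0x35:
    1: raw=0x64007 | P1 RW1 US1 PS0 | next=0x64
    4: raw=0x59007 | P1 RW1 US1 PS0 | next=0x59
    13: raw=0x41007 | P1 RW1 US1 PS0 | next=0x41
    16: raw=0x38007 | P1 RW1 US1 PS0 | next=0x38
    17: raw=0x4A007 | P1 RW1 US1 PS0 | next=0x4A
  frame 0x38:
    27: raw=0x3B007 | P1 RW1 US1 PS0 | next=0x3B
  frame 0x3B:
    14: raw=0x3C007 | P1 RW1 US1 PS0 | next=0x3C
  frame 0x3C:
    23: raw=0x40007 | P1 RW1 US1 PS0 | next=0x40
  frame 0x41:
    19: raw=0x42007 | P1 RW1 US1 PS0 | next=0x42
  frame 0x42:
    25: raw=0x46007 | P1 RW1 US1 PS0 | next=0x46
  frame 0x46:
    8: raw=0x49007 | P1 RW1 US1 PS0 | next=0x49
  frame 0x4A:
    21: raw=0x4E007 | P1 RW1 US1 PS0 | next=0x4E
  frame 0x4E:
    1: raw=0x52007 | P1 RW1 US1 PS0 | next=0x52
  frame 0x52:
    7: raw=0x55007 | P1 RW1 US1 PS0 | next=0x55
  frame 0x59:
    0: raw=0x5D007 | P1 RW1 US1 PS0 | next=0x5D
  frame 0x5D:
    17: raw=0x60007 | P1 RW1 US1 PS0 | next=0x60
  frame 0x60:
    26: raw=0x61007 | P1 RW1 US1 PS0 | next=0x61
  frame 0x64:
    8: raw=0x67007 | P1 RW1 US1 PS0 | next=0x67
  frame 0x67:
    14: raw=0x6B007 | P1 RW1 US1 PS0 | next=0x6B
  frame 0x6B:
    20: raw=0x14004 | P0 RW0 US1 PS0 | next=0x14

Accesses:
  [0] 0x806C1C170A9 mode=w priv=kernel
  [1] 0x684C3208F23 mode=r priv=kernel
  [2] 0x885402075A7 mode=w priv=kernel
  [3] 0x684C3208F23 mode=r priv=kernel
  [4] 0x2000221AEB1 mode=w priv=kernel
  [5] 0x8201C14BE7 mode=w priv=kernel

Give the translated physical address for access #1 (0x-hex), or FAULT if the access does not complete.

Walk each access:
#0 VA=0x806C1C170A9 (w,kernel):
  [0] read 0x35 idx=16: raw=0x38007 flags P=1 W=1 U=1 S=0
  [1] read 0x38 idx=27: raw=0x3B007 flags P=1 W=1 U=1 S=0
  [2] read 0x3B idx=14: raw=0x3C007 flags P=1 W=1 U=1 S=0
  [3] read 0x3C idx=23: raw=0x40007 flags P=1 W=1 U=1 S=0
  → PA=0x400A9  (4 entries read)
#1 VA=0x684C3208F23 (r,kernel):
  [0] read 0x35 idx=13: raw=0x41007 flags P=1 W=1 U=1 S=0
  [1] read 0x41 idx=19: raw=0x42007 flags P=1 W=1 U=1 S=0
  [2] read 0x42 idx=25: raw=0x46007 flags P=1 W=1 U=1 S=0
  [3] read 0x46 idx=8: raw=0x49007 flags P=1 W=1 U=1 S=0
  → PA=0x49F23  (4 entries read)
#2 VA=0x885402075A7 (w,kernel):
  [0] read 0x35 idx=17: raw=0x4A007 flags P=1 W=1 U=1 S=0
  [1] read 0x4A idx=21: raw=0x4E007 flags P=1 W=1 U=1 S=0
  [2] read 0x4E idx=1: raw=0x52007 flags P=1 W=1 U=1 S=0
  [3] read 0x52 idx=7: raw=0x55007 flags P=1 W=1 U=1 S=0
  → PA=0x555A7  (4 entries read)
#3 VA=0x684C3208F23 (r,kernel):
  TLB hit vpn=0x684C3208 → PA=0x49F23
#4 VA=0x2000221AEB1 (w,kernel):
  [0] read 0x35 idx=4: raw=0x59007 flags P=1 W=1 U=1 S=0
  [1] read 0x59 idx=0: raw=0x5D007 flags P=1 W=1 U=1 S=0
  [2] read 0x5D idx=17: raw=0x60007 flags P=1 W=1 U=1 S=0
  [3] read 0x60 idx=26: raw=0x61007 flags P=1 W=1 U=1 S=0
  → PA=0x61EB1  (4 entries read)
#5 VA=0x8201C14BE7 (w,kernel):
  [0] read 0x35 idx=1: raw=0x64007 flags P=1 W=1 U=1 S=0
  [1] read 0x64 idx=8: raw=0x67007 flags P=1 W=1 U=1 S=0
  [2] read 0x67 idx=14: raw=0x6B007 flags P=1 W=1 U=1 S=0
  [3] read 0x6B idx=20: raw=0x14004 flags P=0 W=0 U=1 S=0
  → PAGE_NOT_PRESENT  (4 entries read)

Access #1 PA: 0x49F23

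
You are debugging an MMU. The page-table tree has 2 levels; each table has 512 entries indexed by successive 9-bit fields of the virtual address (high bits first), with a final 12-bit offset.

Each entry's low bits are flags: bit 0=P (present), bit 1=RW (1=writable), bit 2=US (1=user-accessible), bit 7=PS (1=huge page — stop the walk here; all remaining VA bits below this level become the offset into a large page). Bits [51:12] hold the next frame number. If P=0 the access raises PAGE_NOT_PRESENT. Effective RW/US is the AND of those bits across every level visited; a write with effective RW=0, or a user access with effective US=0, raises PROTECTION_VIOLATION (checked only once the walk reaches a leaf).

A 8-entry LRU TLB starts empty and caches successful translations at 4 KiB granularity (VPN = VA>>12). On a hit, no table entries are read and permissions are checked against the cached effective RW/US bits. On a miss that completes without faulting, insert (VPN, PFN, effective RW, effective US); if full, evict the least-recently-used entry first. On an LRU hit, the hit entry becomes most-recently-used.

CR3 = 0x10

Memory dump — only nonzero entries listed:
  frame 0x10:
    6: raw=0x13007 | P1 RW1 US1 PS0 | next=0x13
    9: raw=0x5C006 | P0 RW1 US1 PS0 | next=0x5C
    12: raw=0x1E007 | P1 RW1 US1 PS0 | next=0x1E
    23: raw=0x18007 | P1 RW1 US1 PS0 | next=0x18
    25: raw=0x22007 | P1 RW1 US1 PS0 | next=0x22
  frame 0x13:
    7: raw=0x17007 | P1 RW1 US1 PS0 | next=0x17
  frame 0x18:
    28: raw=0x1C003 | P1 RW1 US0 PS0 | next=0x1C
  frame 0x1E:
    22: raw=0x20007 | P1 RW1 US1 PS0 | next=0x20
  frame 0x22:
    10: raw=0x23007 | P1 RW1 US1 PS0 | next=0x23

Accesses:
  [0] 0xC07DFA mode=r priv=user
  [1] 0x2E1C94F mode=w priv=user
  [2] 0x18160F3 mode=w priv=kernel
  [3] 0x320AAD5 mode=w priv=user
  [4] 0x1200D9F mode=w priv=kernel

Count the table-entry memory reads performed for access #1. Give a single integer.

Trace:
#0 VA=0xC07DFA (r,user):
  L0 @0x10[6] → 0x13007  P=1,RW=1,US=1,PS=0
  L1 @0x13[7] → 0x17007  P=1,RW=1,US=1,PS=0
  → PA=0x17DFA  (2 entries read)
#1 VA=0x2E1C94F (w,user):
  L0 @0x10[23] → 0x18007  P=1,RW=1,US=1,PS=0
  L1 @0x18[28] → 0x1C003  P=1,RW=1,US=0,PS=0
  → PROTECTION_VIOLATION  (2 entries read)
#2 VA=0x18160F3 (w,kernel):
  L0 @0x10[12] → 0x1E007  P=1,RW=1,US=1,PS=0
  L1 @0x1E[22] → 0x20007  P=1,RW=1,US=1,PS=0
  → PA=0x200F3  (2 entries read)
#3 VA=0x320AAD5 (w,user):
  L0 @0x10[25] → 0x22007  P=1,RW=1,US=1,PS=0
  L1 @0x22[10] → 0x23007  P=1,RW=1,US=1,PS=0
  → PA=0x23AD5  (2 entries read)
#4 VA=0x1200D9F (w,kernel):
  L0 @0x10[9] → 0x5C006  P=0,RW=1,US=1,PS=0
  → PAGE_NOT_PRESENT  (1 entries read)

Entries read for #1: 2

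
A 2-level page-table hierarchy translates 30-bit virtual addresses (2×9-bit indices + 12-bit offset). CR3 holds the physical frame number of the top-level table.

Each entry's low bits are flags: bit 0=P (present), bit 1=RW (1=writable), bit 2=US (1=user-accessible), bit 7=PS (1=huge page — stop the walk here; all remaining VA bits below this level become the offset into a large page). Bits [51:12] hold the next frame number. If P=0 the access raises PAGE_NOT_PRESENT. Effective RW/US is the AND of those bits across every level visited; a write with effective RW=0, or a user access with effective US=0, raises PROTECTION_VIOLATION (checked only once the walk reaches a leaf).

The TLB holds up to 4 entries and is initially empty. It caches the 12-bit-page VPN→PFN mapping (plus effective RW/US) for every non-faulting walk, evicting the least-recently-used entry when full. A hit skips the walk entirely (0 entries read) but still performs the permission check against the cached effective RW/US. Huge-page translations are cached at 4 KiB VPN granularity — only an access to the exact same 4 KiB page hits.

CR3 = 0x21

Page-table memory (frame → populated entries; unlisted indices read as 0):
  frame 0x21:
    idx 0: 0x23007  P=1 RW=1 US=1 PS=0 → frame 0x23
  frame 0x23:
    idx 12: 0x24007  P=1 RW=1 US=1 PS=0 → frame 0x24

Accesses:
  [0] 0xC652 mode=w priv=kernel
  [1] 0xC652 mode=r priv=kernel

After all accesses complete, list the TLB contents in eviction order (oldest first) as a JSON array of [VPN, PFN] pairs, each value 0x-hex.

Per-access translation:
#0 VA=0xC652 (w,kernel):
  [0] read 0x21 idx=0: raw=0x23007 flags P=1 W=1 U=1 S=0
  [1] read 0x23 idx=12: raw=0x24007 flags P=1 W=1 U=1 S=0
  → PA=0x24652  (2 entries read)
#1 VA=0xC652 (r,kernel):
  TLB hit vpn=0xC → PA=0x24652

TLB: [["0xC", "0x24"]]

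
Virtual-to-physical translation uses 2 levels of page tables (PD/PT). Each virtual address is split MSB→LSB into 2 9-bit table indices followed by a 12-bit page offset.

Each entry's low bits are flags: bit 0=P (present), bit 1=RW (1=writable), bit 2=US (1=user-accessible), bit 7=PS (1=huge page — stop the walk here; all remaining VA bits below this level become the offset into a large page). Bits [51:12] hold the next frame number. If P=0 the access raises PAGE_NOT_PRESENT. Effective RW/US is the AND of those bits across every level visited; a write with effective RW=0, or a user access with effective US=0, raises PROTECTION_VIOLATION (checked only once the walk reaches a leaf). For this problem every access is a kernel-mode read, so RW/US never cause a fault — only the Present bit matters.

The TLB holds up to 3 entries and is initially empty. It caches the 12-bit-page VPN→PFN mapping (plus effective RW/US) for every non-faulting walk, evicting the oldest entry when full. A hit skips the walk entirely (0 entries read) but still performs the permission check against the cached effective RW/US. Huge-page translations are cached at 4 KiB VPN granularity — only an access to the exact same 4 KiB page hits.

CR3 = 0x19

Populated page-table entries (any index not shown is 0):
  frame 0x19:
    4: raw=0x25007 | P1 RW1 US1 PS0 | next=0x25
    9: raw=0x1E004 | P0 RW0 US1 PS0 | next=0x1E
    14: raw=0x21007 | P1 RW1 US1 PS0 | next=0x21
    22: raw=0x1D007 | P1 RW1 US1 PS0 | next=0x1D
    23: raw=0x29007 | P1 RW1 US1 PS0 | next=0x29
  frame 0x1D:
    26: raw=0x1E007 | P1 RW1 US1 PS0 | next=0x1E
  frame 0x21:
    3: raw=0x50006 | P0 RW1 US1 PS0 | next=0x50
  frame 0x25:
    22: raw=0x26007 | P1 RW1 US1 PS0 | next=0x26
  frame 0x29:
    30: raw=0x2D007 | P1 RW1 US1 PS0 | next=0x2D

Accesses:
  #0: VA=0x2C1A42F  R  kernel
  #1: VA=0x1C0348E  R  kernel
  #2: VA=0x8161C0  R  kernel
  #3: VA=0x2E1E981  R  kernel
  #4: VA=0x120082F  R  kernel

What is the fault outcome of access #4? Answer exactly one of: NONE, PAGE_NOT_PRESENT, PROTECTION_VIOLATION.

Trace:
#0 VA=0x2C1A42F (r,kernel):
  lvl0: tbl 0x19, slot 22 ⇒ 0x1D007 (P1/RW1/US1/PS0)
  lvl1: tbl 0x1D, slot 26 ⇒ 0x1E007 (P1/RW1/US1/PS0)
  ⇒ phys 0x1E42F  [2 reads]
#1 VA=0x1C0348E (r,kernel):
  lvl0: tbl 0x19, slot 14 ⇒ 0x21007 (P1/RW1/US1/PS0)
  lvl1: tbl 0x21, slot 3 ⇒ 0x50006 (P0/RW1/US1/PS0)
  → PAGE_NOT_PRESENT  (2 entries read)
#2 VA=0x8161C0 (r,kernel):
  lvl0: tbl 0x19, slot 4 ⇒ 0x25007 (P1/RW1/US1/PS0)
  lvl1: tbl 0x25, slot 22 ⇒ 0x26007 (P1/RW1/US1/PS0)
  ⇒ phys 0x261C0  [2 reads]
#3 VA=0x2E1E981 (r,kernel):
  lvl0: tbl 0x19, slot 23 ⇒ 0x29007 (P1/RW1/US1/PS0)
  lvl1: tbl 0x29, slot 30 ⇒ 0x2D007 (P1/RW1/US1/PS0)
  ⇒ phys 0x2D981  [2 reads]
#4 VA=0x120082F (r,kernel):
  lvl0: tbl 0x19, slot 9 ⇒ 0x1E004 (P0/RW0/US1/PS0)
  → PAGE_NOT_PRESENT  (1 entries read)

Access #4 fault: PAGE_NOT_PRESENT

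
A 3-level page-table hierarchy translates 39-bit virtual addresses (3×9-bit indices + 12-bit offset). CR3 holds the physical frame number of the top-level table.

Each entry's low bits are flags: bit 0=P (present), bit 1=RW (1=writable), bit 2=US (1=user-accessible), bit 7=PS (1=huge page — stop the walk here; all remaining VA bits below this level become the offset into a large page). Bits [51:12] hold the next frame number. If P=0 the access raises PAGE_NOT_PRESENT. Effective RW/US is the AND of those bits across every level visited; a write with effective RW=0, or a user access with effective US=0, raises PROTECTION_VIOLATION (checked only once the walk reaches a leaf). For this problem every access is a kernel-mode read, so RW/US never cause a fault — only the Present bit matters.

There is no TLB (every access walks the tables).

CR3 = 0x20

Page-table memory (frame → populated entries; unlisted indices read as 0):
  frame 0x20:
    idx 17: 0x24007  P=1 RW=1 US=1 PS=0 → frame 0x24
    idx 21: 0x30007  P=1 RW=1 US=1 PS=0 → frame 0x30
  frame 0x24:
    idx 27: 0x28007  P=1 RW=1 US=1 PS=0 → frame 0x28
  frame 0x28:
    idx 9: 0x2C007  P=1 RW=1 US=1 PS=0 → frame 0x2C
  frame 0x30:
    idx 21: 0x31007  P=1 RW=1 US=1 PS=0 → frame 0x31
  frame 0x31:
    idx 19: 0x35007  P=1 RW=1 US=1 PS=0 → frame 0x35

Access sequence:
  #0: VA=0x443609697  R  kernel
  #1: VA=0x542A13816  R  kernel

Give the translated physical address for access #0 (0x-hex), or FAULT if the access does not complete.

Trace:
#0 VA=0x443609697 (r,kernel):
  [0] read 0x20 idx=17: raw=0x24007 flags P=1 W=1 U=1 S=0
  [1] read 0x24 idx=27: raw=0x28007 flags P=1 W=1 U=1 S=0
  [2] read 0x28 idx=9: raw=0x2C007 flags P=1 W=1 U=1 S=0
  → PA=0x2C697  (3 entries read)
#1 VA=0x542A13816 (r,kernel):
  [0] read 0x20 idx=21: raw=0x30007 flags P=1 W=1 U=1 S=0
  [1] read 0x30 idx=21: raw=0x31007 flags P=1 W=1 U=1 S=0
  [2] read 0x31 idx=19: raw=0x35007 flags P=1 W=1 U=1 S=0
  → PA=0x35816  (3 entries read)

Access #0 PA: 0x2C697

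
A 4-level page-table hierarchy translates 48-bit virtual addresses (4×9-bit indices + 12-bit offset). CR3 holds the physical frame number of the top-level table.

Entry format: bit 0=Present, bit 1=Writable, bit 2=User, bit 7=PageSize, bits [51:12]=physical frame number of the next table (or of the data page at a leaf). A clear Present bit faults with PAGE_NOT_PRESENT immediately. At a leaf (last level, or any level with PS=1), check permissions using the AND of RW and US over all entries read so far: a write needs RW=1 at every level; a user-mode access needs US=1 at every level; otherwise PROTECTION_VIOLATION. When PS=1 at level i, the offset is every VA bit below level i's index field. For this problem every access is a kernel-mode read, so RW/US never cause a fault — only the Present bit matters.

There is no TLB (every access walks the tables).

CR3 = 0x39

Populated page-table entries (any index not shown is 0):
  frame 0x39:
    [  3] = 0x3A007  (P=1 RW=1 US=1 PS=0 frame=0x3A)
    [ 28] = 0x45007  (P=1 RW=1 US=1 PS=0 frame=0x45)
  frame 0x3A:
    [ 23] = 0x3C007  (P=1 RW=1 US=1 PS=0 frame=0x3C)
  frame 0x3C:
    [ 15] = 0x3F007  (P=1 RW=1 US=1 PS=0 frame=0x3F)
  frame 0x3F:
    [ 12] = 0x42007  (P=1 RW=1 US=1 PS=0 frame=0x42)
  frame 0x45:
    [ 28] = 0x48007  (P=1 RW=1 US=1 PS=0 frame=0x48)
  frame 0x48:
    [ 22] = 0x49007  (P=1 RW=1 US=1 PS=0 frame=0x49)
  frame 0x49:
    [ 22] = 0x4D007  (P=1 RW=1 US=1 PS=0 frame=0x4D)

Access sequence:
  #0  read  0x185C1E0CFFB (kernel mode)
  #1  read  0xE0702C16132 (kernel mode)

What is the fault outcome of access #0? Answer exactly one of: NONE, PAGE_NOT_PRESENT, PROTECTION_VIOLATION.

Walk each access:
#0 VA=0x185C1E0CFFB (r,kernel):
  [0] read 0x39 idx=3: raw=0x3A007 flags P=1 W=1 U=1 S=0
  [1] read 0x3A idx=23: raw=0x3C007 flags P=1 W=1 U=1 S=0
  [2] read 0x3C idx=15: raw=0x3F007 flags P=1 W=1 U=1 S=0
  [3] read 0x3F idx=12: raw=0x42007 flags P=1 W=1 U=1 S=0
  ⇒ phys 0x42FFB  [4 reads]
#1 VA=0xE0702C16132 (r,kernel):
  [0] read 0x39 idx=28: raw=0x45007 flags P=1 W=1 U=1 S=0
  [1] read 0x45 idx=28: raw=0x48007 flags P=1 W=1 U=1 S=0
  [2] read 0x48 idx=22: raw=0x49007 flags P=1 W=1 U=1 S=0
  [3] read 0x49 idx=22: raw=0x4D007 flags P=1 W=1 U=1 S=0
  ⇒ phys 0x4D132  [4 reads]

Access #0 fault: NONE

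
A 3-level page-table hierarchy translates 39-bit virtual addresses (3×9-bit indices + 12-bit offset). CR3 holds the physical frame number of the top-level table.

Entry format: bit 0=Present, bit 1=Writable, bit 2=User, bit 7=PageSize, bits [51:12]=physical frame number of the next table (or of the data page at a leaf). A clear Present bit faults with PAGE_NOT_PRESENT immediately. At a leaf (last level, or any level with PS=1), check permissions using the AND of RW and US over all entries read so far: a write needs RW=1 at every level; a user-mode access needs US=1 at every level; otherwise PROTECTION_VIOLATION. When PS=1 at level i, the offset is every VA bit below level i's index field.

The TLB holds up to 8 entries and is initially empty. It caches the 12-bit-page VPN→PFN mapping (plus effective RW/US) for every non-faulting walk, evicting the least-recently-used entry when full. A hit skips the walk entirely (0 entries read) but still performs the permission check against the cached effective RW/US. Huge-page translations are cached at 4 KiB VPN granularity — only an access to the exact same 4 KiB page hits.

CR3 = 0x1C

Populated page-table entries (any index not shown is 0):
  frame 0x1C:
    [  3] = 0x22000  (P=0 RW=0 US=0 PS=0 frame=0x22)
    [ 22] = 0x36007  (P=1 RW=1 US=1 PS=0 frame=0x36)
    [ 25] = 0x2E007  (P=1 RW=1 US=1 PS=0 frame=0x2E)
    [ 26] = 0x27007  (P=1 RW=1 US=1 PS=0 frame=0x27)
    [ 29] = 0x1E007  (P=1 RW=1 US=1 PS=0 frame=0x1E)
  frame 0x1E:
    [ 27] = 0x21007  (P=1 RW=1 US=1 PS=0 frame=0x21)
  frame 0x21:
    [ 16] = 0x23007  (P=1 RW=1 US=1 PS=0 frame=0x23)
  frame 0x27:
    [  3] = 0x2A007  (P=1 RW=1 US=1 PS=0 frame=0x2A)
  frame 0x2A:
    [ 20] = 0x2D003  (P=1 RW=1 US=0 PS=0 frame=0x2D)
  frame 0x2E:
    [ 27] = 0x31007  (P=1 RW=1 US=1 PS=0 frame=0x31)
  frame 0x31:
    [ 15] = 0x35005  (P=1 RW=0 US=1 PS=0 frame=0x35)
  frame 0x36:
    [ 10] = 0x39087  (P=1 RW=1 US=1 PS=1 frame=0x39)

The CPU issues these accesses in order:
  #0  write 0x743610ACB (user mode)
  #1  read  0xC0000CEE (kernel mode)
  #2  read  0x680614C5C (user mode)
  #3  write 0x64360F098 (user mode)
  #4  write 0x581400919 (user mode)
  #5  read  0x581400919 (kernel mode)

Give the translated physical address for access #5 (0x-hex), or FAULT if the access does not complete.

Per-access translation:
#0 VA=0x743610ACB (w,user):
  L0 @0x1C[29] → 0x1E007  P=1,RW=1,US=1,PS=0
  L1 @0x1E[27] → 0x21007  P=1,RW=1,US=1,PS=0
  L2 @0x21[16] → 0x23007  P=1,RW=1,US=1,PS=0
  ✓ 0x23ACB  — 3 lookups
#1 VA=0xC0000CEE (r,kernel):
  L0 @0x1C[3] → 0x22000  P=0,RW=0,US=0,PS=0
  ⇒ fault: PAGE_NOT_PRESENT  — 1 lookups
#2 VA=0x680614C5C (r,user):
  L0 @0x1C[26] → 0x27007  P=1,RW=1,US=1,PS=0
  L1 @0x27[3] → 0x2A007  P=1,RW=1,US=1,PS=0
  L2 @0x2A[20] → 0x2D003  P=1,RW=1,US=0,PS=0
  ⇒ fault: PROTECTION_VIOLATION  — 3 lookups
#3 VA=0x64360F098 (w,user):
  L0 @0x1C[25] → 0x2E007  P=1,RW=1,US=1,PS=0
  L1 @0x2E[27] → 0x31007  P=1,RW=1,US=1,PS=0
  L2 @0x31[15] → 0x35005  P=1,RW=0,US=1,PS=0
  ⇒ fault: PROTECTION_VIOLATION  — 3 lookups
#4 VA=0x581400919 (w,user):
  L0 @0x1C[22] → 0x36007  P=1,RW=1,US=1,PS=0
  L1 @0x36[10] → 0x39087  P=1,RW=1,US=1,PS=1
  ✓ 0x39919 (huge @L1)  — 2 lookups
#5 VA=0x581400919 (r,kernel):
  TLB hit vpn=0x581400 → PA=0x39919

Access #5 PA: 0x39919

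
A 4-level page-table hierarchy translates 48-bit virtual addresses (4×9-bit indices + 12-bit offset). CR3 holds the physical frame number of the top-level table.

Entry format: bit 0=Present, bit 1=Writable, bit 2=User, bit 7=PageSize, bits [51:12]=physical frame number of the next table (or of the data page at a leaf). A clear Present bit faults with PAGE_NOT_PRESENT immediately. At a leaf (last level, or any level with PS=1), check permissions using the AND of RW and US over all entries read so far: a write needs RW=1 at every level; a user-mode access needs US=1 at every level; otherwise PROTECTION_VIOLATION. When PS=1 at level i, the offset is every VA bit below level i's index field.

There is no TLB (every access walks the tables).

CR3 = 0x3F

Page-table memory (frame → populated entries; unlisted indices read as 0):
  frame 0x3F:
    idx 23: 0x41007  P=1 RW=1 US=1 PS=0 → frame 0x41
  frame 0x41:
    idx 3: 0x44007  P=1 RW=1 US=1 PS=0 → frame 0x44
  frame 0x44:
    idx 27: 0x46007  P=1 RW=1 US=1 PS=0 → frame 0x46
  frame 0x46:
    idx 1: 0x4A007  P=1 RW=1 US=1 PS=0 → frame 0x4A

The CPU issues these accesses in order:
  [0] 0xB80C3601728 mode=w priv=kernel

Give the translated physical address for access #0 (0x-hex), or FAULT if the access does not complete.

Walk each access:
#0 VA=0xB80C3601728 (w,kernel):
  L0: frame=0x3F idx=23 entry=0x41007 [P=1 RW=1 US=1 PS=0]
  L1: frame=0x41 idx=3 entry=0x44007 [P=1 RW=1 US=1 PS=0]
  L2: frame=0x44 idx=27 entry=0x46007 [P=1 RW=1 US=1 PS=0]
  L3: frame=0x46 idx=1 entry=0x4A007 [P=1 RW=1 US=1 PS=0]
  → PA=0x4A728  (4 entries read)

Access #0 PA: 0x4A728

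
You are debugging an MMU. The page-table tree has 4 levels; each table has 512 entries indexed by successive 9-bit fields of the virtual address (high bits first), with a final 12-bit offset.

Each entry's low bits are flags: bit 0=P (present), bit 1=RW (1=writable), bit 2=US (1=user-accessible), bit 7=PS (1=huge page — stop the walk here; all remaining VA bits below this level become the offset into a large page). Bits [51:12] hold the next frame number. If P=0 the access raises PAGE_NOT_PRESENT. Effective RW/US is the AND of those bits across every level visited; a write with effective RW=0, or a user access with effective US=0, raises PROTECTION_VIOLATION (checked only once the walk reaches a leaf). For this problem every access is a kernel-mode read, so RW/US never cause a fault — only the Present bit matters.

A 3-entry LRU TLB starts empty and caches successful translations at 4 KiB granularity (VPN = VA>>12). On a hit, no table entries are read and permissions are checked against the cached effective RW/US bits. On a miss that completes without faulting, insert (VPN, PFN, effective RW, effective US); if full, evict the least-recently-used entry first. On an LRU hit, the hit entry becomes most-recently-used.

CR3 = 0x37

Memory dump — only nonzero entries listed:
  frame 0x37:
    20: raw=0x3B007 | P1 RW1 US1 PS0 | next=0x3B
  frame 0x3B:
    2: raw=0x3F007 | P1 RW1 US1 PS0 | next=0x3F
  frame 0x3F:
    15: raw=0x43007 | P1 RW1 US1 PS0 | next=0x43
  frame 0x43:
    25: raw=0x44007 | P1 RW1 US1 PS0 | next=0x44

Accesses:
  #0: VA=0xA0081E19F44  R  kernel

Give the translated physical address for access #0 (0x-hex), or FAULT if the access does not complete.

Per-access translation:
#0 VA=0xA0081E19F44 (r,kernel):
  L0 @0x37[20] → 0x3B007  P=1,RW=1,US=1,PS=0
  L1 @0x3B[2] → 0x3F007  P=1,RW=1,US=1,PS=0
  L2 @0x3F[15] → 0x43007  P=1,RW=1,US=1,PS=0
  L3 @0x43[25] → 0x44007  P=1,RW=1,US=1,PS=0
  → PA=0x44F44  (4 entries read)

Access #0 PA: 0x44F44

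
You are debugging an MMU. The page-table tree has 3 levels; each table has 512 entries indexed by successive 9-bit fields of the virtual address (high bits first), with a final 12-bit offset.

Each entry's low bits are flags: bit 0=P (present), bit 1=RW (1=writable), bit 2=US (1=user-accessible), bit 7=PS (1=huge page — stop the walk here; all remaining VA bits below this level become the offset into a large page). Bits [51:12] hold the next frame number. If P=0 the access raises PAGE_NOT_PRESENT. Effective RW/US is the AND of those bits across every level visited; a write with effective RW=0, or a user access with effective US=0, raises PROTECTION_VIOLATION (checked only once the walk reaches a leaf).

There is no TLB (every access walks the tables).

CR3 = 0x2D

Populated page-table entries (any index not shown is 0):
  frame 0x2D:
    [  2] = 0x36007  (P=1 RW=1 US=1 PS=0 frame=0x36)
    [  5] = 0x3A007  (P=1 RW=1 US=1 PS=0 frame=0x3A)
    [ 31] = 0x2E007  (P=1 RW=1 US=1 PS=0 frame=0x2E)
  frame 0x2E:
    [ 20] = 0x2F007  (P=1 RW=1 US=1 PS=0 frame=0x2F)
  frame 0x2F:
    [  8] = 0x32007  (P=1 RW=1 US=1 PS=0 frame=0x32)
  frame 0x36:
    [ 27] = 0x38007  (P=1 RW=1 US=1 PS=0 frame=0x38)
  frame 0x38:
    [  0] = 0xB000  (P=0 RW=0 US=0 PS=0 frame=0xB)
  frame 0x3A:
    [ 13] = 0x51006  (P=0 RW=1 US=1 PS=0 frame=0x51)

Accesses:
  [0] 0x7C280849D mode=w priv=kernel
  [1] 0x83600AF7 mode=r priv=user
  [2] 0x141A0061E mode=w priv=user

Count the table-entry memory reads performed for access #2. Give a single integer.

Per-access translation:
#0 VA=0x7C280849D (w,kernel):
  [0] read 0x2D idx=31: raw=0x2E007 flags P=1 W=1 U=1 S=0
  [1] read 0x2E idx=20: raw=0x2F007 flags P=1 W=1 U=1 S=0
  [2] read 0x2F idx=8: raw=0x32007 flags P=1 W=1 U=1 S=0
  ✓ 0x3249D  — 3 lookups
#1 VA=0x83600AF7 (r,user):
  [0] read 0x2D idx=2: raw=0x36007 flags P=1 W=1 U=1 S=0
  [1] read 0x36 idx=27: raw=0x38007 flags P=1 W=1 U=1 S=0
  [2] read 0x38 idx=0: raw=0xB000 flags P=0 W=0 U=0 S=0
  ⇒ fault: PAGE_NOT_PRESENT  — 3 lookups
#2 VA=0x141A0061E (w,user):
  [0] read 0x2D idx=5: raw=0x3A007 flags P=1 W=1 U=1 S=0
  [1] read 0x3A idx=13: raw=0x51006 flags P=0 W=1 U=1 S=0
  ⇒ fault: PAGE_NOT_PRESENT  — 2 lookups

Entries read for #2: 2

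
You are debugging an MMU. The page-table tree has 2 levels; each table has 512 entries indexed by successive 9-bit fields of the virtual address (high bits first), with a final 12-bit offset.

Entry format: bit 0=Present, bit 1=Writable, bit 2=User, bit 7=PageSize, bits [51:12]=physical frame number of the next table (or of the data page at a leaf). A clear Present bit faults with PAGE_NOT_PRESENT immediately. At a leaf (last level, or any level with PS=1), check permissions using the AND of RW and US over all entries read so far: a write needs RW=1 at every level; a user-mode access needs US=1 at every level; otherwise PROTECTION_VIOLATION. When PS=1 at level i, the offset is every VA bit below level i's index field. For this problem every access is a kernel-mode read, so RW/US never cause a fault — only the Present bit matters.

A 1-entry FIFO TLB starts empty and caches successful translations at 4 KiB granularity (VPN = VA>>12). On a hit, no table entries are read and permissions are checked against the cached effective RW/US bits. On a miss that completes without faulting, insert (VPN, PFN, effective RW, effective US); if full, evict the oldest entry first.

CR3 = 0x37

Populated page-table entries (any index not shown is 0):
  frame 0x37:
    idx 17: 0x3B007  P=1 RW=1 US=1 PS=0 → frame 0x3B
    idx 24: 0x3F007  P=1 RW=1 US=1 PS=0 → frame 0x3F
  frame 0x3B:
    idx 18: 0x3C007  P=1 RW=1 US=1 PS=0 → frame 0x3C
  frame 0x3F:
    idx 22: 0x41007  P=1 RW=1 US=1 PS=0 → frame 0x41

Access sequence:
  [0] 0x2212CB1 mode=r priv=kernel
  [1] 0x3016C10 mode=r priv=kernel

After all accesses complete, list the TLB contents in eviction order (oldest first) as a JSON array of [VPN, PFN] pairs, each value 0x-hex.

Walk each access:
#0 VA=0x2212CB1 (r,kernel):
  [0] read 0x37 idx=17: raw=0x3B007 flags P=1 W=1 U=1 S=0
  [1] read 0x3B idx=18: raw=0x3C007 flags P=1 W=1 U=1 S=0
  ✓ 0x3CCB1  — 2 lookups
#1 VA=0x3016C10 (r,kernel):
  [0] read 0x37 idx=24: raw=0x3F007 flags P=1 W=1 U=1 S=0
  [1] read 0x3F idx=22: raw=0x41007 flags P=1 W=1 U=1 S=0
  ✓ 0x41C10  — 2 lookups

TLB: [["0x3016", "0x41"]]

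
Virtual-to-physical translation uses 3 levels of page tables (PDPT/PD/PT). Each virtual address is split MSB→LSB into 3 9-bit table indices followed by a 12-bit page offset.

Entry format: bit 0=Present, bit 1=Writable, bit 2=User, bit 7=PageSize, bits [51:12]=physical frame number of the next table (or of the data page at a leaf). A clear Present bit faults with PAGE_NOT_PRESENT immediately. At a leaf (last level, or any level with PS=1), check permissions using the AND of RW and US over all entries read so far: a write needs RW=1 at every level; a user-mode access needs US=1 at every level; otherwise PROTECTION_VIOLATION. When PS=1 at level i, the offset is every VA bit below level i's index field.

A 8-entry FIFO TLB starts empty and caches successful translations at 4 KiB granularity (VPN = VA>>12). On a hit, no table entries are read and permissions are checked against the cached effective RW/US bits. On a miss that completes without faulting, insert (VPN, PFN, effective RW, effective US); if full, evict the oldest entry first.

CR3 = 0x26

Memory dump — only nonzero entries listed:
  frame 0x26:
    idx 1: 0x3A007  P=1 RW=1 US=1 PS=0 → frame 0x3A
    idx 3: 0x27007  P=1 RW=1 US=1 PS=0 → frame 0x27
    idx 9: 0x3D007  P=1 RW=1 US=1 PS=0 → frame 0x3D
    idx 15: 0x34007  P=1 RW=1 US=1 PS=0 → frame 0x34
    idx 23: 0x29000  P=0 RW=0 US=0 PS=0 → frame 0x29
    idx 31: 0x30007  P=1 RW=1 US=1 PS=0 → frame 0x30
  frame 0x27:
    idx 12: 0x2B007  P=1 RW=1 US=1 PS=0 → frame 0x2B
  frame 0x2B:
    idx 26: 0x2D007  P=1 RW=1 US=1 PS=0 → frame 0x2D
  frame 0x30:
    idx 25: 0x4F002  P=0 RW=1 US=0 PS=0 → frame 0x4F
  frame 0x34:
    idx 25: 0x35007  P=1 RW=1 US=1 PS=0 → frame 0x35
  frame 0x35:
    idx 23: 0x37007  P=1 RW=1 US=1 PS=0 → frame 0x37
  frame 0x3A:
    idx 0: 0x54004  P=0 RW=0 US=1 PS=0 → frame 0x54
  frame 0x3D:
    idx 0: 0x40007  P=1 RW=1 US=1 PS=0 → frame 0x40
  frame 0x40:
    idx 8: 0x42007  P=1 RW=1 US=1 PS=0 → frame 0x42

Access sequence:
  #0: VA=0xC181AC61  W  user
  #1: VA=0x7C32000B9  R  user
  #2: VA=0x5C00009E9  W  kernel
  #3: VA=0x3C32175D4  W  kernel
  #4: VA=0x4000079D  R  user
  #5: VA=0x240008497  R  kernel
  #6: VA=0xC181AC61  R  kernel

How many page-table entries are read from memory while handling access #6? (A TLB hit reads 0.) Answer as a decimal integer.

Walk each access:
#0 VA=0xC181AC61 (w,user):
  L0 @0x26[3] → 0x27007  P=1,RW=1,US=1,PS=0
  L1 @0x27[12] → 0x2B007  P=1,RW=1,US=1,PS=0
  L2 @0x2B[26] → 0x2D007  P=1,RW=1,US=1,PS=0
  ⇒ phys 0x2DC61  [3 reads]
#1 VA=0x7C32000B9 (r,user):
  L0 @0x26[31] → 0x30007  P=1,RW=1,US=1,PS=0
  L1 @0x30[25] → 0x4F002  P=0,RW=1,US=0,PS=0
  ✗ PAGE_NOT_PRESENT  [2 reads]
#2 VA=0x5C00009E9 (w,kernel):
  L0 @0x26[23] → 0x29000  P=0,RW=0,US=0,PS=0
  ✗ PAGE_NOT_PRESENT  [1 reads]
#3 VA=0x3C32175D4 (w,kernel):
  L0 @0x26[15] → 0x34007  P=1,RW=1,US=1,PS=0
  L1 @0x34[25] → 0x35007  P=1,RW=1,US=1,PS=0
  L2 @0x35[23] → 0x37007  P=1,RW=1,US=1,PS=0
  ⇒ phys 0x375D4  [3 reads]
#4 VA=0x4000079D (r,user):
  L0 @0x26[1] → 0x3A007  P=1,RW=1,US=1,PS=0
  L1 @0x3A[0] → 0x54004  P=0,RW=0,US=1,PS=0
  ✗ PAGE_NOT_PRESENT  [2 reads]
#5 VA=0x240008497 (r,kernel):
  L0 @0x26[9] → 0x3D007  P=1,RW=1,US=1,PS=0
  L1 @0x3D[0] → 0x40007  P=1,RW=1,US=1,PS=0
  L2 @0x40[8] → 0x42007  P=1,RW=1,US=1,PS=0
  ⇒ phys 0x42497  [3 reads]
#6 VA=0xC181AC61 (r,kernel):
  TLB hit vpn=0xC181A → PA=0x2DC61

Entries read for #6: 0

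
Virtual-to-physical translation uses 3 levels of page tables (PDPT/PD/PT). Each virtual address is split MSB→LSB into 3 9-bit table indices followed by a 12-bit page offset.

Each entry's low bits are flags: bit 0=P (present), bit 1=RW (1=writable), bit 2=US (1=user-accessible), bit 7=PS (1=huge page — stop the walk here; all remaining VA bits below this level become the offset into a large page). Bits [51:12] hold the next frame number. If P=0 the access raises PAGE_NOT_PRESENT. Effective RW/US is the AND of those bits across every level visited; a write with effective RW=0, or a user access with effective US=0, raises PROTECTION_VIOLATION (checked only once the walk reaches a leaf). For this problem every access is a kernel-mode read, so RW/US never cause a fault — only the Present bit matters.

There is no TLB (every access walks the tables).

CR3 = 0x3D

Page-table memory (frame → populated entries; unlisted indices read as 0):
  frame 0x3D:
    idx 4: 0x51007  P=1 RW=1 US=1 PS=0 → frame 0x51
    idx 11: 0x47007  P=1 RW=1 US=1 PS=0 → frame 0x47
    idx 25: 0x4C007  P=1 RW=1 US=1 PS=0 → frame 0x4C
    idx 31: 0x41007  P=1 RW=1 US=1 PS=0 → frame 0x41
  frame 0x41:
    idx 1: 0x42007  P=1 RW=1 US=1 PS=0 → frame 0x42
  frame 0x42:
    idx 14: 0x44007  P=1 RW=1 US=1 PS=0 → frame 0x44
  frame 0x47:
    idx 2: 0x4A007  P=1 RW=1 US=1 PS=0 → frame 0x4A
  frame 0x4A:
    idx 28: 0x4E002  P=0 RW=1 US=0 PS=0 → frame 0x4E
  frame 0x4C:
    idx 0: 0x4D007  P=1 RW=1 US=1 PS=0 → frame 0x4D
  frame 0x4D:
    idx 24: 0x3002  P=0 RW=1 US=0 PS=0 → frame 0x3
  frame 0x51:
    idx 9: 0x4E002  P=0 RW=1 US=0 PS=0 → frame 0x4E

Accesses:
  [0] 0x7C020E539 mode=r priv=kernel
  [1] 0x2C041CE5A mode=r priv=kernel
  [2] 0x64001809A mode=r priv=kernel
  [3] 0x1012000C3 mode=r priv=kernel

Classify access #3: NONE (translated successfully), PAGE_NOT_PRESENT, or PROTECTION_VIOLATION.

Trace:
#0 VA=0x7C020E539 (r,kernel):
  lvl0: tbl 0x3D, slot 31 ⇒ 0x41007 (P1/RW1/US1/PS0)
  lvl1: tbl 0x41, slot 1 ⇒ 0x42007 (P1/RW1/US1/PS0)
  lvl2: tbl 0x42, slot 14 ⇒ 0x44007 (P1/RW1/US1/PS0)
  ⇒ phys 0x44539  [3 reads]
#1 VA=0x2C041CE5A (r,kernel):
  lvl0: tbl 0x3D, slot 11 ⇒ 0x47007 (P1/RW1/US1/PS0)
  lvl1: tbl 0x47, slot 2 ⇒ 0x4A007 (P1/RW1/US1/PS0)
  lvl2: tbl 0x4A, slot 28 ⇒ 0x4E002 (P0/RW1/US0/PS0)
  ✗ PAGE_NOT_PRESENT  [3 reads]
#2 VA=0x64001809A (r,kernel):
  lvl0: tbl 0x3D, slot 25 ⇒ 0x4C007 (P1/RW1/US1/PS0)
  lvl1: tbl 0x4C, slot 0 ⇒ 0x4D007 (P1/RW1/US1/PS0)
  lvl2: tbl 0x4D, slot 24 ⇒ 0x3002 (P0/RW1/US0/PS0)
  ✗ PAGE_NOT_PRESENT  [3 reads]
#3 VA=0x1012000C3 (r,kernel):
  lvl0: tbl 0x3D, slot 4 ⇒ 0x51007 (P1/RW1/US1/PS0)
  lvl1: tbl 0x51, slot 9 ⇒ 0x4E002 (P0/RW1/US0/PS0)
  ✗ PAGE_NOT_PRESENT  [2 reads]

Access #3 fault: PAGE_NOT_PRESENT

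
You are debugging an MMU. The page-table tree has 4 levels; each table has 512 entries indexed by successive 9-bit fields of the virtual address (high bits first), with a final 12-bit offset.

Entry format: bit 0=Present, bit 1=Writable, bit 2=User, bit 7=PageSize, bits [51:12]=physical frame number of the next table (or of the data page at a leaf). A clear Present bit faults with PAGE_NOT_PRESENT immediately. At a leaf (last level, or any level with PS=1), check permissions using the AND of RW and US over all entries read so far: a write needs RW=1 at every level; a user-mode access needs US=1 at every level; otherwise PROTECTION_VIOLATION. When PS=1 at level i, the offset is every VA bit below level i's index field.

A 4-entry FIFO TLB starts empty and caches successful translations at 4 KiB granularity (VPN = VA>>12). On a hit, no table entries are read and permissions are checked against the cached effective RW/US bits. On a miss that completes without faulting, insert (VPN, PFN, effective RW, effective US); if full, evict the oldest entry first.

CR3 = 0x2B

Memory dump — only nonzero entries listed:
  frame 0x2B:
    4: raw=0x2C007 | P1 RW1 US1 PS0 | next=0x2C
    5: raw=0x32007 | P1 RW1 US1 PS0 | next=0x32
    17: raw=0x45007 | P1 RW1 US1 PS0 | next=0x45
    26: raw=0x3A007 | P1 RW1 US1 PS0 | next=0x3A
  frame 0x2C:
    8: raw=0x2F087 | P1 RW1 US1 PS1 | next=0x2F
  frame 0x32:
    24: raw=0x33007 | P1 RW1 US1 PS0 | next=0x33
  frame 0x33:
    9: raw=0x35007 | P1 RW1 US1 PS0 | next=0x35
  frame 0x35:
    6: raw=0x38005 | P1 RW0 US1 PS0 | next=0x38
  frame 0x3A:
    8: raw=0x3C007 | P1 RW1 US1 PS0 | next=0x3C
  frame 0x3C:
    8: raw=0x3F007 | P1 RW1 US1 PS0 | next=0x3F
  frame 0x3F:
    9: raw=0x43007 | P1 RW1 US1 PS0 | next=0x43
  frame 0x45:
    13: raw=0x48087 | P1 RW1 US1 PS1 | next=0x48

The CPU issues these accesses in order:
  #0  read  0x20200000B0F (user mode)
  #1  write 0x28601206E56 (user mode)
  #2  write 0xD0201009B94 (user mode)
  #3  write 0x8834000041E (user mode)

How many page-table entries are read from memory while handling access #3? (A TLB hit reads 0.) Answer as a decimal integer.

Trace:
#0 VA=0x20200000B0F (r,user):
  [0] read 0x2B idx=4: raw=0x2C007 flags P=1 W=1 U=1 S=0
  [1] read 0x2C idx=8: raw=0x2F087 flags P=1 W=1 U=1 S=1
  ✓ 0x2FB0F (huge @L1)  — 2 lookups
#1 VA=0x28601206E56 (w,user):
  [0] read 0x2B idx=5: raw=0x32007 flags P=1 W=1 U=1 S=0
  [1] read 0x32 idx=24: raw=0x33007 flags P=1 W=1 U=1 S=0
  [2] read 0x33 idx=9: raw=0x35007 flags P=1 W=1 U=1 S=0
  [3] read 0x35 idx=6: raw=0x38005 flags P=1 W=0 U=1 S=0
  → PROTECTION_VIOLATION  (4 entries read)
#2 VA=0xD0201009B94 (w,user):
  [0] read 0x2B idx=26: raw=0x3A007 flags P=1 W=1 U=1 S=0
  [1] read 0x3A idx=8: raw=0x3C007 flags P=1 W=1 U=1 S=0
  [2] read 0x3C idx=8: raw=0x3F007 flags P=1 W=1 U=1 S=0
  [3] read 0x3F idx=9: raw=0x43007 flags P=1 W=1 U=1 S=0
  ✓ 0x43B94  — 4 lookups
#3 VA=0x8834000041E (w,user):
  [0] read 0x2B idx=17: raw=0x45007 flags P=1 W=1 U=1 S=0
  [1] read 0x45 idx=13: raw=0x48087 flags P=1 W=1 U=1 S=1
  ✓ 0x4841E (huge @L1)  — 2 lookups

Entries read for #3: 2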